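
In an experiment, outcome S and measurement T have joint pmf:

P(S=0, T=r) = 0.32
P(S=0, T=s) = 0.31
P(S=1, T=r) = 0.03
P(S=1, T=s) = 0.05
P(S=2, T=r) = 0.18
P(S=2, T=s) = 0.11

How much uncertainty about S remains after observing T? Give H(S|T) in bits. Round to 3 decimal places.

1.216 bits

Chain rule: H(S|T) = H(S,T) − H(T).
Marginals: p(S) = (0.6300, 0.0800, 0.2900), p(T) = (0.5300, 0.4700).
H(S,T) = 2.2133 bits; H(T) = 0.9974 bits.
H(S|T) = 2.2133 − 0.9974 = 1.216 bits.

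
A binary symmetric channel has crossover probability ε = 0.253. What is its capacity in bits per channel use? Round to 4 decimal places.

0.1840 bits

Binary symmetric channel: C = 1 − h₂(ε) where h₂ is the binary entropy function.
h₂(0.253) = −0.253·log₂0.253 − 0.747·log₂0.747 = 0.8160.
C = 1 − 0.8160 = 0.1840 bits per channel use.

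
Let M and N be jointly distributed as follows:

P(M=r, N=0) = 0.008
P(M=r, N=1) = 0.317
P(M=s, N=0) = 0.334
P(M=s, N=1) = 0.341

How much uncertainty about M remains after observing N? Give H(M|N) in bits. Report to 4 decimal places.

0.7121 bits

Chain rule: H(M|N) = H(M,N) − H(N).
Marginals: p(M) = (0.3250, 0.6750), p(N) = (0.3420, 0.6580).
H(M,N) = 1.6388 bits; H(N) = 0.9267 bits.
H(M|N) = 1.6388 − 0.9267 = 0.7121 bits.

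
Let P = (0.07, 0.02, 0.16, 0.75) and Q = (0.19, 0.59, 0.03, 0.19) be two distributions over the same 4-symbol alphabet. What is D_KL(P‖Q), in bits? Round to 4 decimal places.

1.6736 bits

D(P‖Q) = Σ p·log₂(p/q).
  0.07·log₂(0.07/0.19) = -0.10084
  0.02·log₂(0.02/0.59) = -0.09765
  0.16·log₂(0.16/0.03) = 0.38641
  0.75·log₂(0.75/0.19) = 1.48567
D(P‖Q) = 1.6736 bits.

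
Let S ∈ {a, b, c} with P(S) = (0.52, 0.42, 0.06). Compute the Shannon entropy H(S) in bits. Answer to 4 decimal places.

H(S) = −Σ p·log₂ p.
  −(0.52)·log₂(0.52) = 0.49058
  −(0.42)·log₂(0.42) = 0.52565
  −(0.06)·log₂(0.06) = 0.24353
Sum: 0.49058 + 0.52565 + 0.24353 = 1.2598 bits.

1.2598 bits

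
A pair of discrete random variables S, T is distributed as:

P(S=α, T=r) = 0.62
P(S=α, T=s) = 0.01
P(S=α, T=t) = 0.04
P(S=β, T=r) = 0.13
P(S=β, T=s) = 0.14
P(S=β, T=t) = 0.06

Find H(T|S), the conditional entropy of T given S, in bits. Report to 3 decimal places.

0.788 bits

Chain rule: H(T|S) = H(S,T) − H(S).
Marginals: p(S) = (0.6700, 0.3300), p(T) = (0.7500, 0.1500, 0.1000).
H(S,T) = 1.7031 bits; H(S) = 0.9149 bits.
H(T|S) = 1.7031 − 0.9149 = 0.788 bits.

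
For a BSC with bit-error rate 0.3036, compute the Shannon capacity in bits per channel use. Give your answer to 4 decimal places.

Binary symmetric channel: C = 1 − h₂(ε) where h₂ is the binary entropy function.
h₂(0.3036) = −0.3036·log₂0.3036 − 0.6964·log₂0.6964 = 0.8856.
C = 1 − 0.8856 = 0.1144 bits per channel use.

0.1144 bits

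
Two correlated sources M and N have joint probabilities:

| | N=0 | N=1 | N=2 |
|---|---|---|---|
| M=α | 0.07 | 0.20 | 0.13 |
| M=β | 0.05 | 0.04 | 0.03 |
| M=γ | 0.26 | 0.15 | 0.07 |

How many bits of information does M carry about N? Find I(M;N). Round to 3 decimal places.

0.098 bits

Marginals: p(M) = (0.4000, 0.1200, 0.4800), p(N) = (0.3800, 0.3900, 0.2300).
I(M;N) = Σ p(x,y)·log₂[p(x,y)/(p(x)p(y))].
  (α,0): 0.07·log₂(0.4605) = -0.0783
  (α,1): 0.20·log₂(1.2821) = 0.0717
  (α,2): 0.13·log₂(1.4130) = 0.0648
  (β,0): 0.05·log₂(1.0965) = 0.0066
  (β,1): 0.04·log₂(0.8547) = -0.0091
  (β,2): 0.03·log₂(1.0870) = 0.0036
  (γ,0): 0.26·log₂(1.4254) = 0.1330
  (γ,1): 0.15·log₂(0.8013) = -0.0479
  (γ,2): 0.07·log₂(0.6341) = -0.0460
Sum = 0.098 bits.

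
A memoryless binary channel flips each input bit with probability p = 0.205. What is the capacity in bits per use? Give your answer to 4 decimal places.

0.2682 bits

Binary symmetric channel: C = 1 − h₂(ε) where h₂ is the binary entropy function.
h₂(0.205) = −0.205·log₂0.205 − 0.795·log₂0.795 = 0.7318.
C = 1 − 0.7318 = 0.2682 bits per channel use.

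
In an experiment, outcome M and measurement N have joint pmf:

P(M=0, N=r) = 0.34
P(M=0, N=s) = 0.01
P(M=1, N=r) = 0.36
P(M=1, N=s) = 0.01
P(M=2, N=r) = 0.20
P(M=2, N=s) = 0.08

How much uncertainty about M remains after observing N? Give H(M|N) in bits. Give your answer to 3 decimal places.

1.480 bits

Marginals: p(M) = (0.3500, 0.3700, 0.2800), p(N) = (0.9000, 0.1000).
H(M|N) = Σ p(N) · H(M|N=·).
  N=r: p=0.9000, H(M|N=r) = 1.5415
  N=s: p=0.1000, H(M|N=s) = 0.9219
Weighted sum = 1.480 bits.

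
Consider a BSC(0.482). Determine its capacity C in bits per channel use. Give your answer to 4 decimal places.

0.0009 bits

Binary symmetric channel: C = 1 − h₂(ε) where h₂ is the binary entropy function.
h₂(0.482) = −0.482·log₂0.482 − 0.518·log₂0.518 = 0.9991.
C = 1 − 0.9991 = 0.0009 bits per channel use.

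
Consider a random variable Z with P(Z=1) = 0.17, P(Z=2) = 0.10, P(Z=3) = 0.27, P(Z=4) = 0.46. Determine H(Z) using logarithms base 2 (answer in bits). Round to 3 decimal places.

H(Z) = −Σ p·log₂ p.
  −(0.17)·log₂(0.17) = 0.4346
  −(0.10)·log₂(0.10) = 0.3322
  −(0.27)·log₂(0.27) = 0.5100
  −(0.46)·log₂(0.46) = 0.5153
Sum: 0.4346 + 0.3322 + 0.5100 + 0.5153 = 1.792 bits.

1.792 bits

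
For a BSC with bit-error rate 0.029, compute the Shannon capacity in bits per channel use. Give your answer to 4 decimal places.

Binary symmetric channel: C = 1 − h₂(ε) where h₂ is the binary entropy function.
h₂(0.029) = −0.029·log₂0.029 − 0.971·log₂0.971 = 0.1894.
C = 1 − 0.1894 = 0.8106 bits per channel use.

0.8106 bits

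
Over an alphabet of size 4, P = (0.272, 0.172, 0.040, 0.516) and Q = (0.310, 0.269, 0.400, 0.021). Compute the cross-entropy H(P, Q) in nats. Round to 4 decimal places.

H(P,Q) = −Σ p·ln q.
  −0.272·ln(0.310) = 0.31856
  −0.172·ln(0.269) = 0.22584
  −0.040·ln(0.400) = 0.03665
  −0.516·ln(0.021) = 1.99343
H(P,Q) = 2.5745 nats.

2.5745 nats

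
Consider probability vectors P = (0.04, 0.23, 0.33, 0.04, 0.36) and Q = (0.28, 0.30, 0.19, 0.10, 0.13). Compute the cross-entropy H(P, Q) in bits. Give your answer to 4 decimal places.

H(P,Q) = −Σ p·log₂ q.
  −0.04·log₂(0.28) = 0.07346
  −0.23·log₂(0.30) = 0.39950
  −0.33·log₂(0.19) = 0.79066
  −0.04·log₂(0.10) = 0.13288
  −0.36·log₂(0.13) = 1.05963
H(P,Q) = 2.4561 bits.

2.4561 bits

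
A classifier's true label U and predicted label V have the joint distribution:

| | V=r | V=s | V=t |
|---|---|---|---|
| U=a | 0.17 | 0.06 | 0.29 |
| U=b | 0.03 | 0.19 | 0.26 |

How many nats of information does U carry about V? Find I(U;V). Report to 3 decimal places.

Marginals: p(U) = (0.5200, 0.4800), p(V) = (0.2000, 0.2500, 0.5500).
I(U;V) = Σ p(x,y)·ln[p(x,y)/(p(x)p(y))].
  (a,r): 0.17·ln(1.6346) = 0.0835
  (a,s): 0.06·ln(0.4615) = -0.0464
  (a,t): 0.29·ln(1.0140) = 0.0040
  (b,r): 0.03·ln(0.3125) = -0.0349
  (b,s): 0.19·ln(1.5833) = 0.0873
  (b,t): 0.26·ln(0.9848) = -0.0040
Sum = 0.090 nats.

0.090 nats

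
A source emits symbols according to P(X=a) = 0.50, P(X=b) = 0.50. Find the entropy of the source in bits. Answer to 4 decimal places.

H(X) = −Σ p·log₂ p.
  −(0.50)·log₂(0.50) = 0.50000
  −(0.50)·log₂(0.50) = 0.50000
Sum: 0.50000 + 0.50000 = 1.0000 bits.

1.0000 bits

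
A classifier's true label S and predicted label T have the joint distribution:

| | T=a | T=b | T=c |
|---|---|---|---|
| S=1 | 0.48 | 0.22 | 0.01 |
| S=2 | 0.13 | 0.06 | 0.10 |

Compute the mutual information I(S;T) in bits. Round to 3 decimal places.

0.155 bits

Marginals: p(S) = (0.7100, 0.2900), p(T) = (0.6100, 0.2800, 0.1100).
I(S;T) = H(S) + H(T) − H(S,T).
H(S) = 0.8687, H(T) = 1.2995, H(S,T) = 2.0137.
I(S;T) = 0.8687 + 1.2995 − 2.0137 = 0.155 bits.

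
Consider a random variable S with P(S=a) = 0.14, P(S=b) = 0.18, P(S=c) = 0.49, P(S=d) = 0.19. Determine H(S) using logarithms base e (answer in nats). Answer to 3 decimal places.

H(S) = −Σ p·ln p.
  −(0.14)·ln(0.14) = 0.2753
  −(0.18)·ln(0.18) = 0.3087
  −(0.49)·ln(0.49) = 0.3495
  −(0.19)·ln(0.19) = 0.3155
Sum: 0.2753 + 0.3087 + 0.3495 + 0.3155 = 1.249 nats.

1.249 nats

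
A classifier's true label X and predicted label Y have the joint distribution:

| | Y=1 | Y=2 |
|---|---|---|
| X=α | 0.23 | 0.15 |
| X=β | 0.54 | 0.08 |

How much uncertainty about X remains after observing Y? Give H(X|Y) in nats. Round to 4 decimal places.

Marginals: p(X) = (0.3800, 0.6200), p(Y) = (0.7700, 0.2300).
H(X|Y) = Σ p(Y) · H(X|Y=·).
  Y=1: p=0.7700, H(X|Y=1) = 0.6098
  Y=2: p=0.2300, H(X|Y=2) = 0.6461
Weighted sum = 0.6181 nats.

0.6181 nats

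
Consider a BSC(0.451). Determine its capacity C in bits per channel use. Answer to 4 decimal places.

0.0069 bits

Binary symmetric channel: C = 1 − h₂(ε) where h₂ is the binary entropy function.
h₂(0.451) = −0.451·log₂0.451 − 0.549·log₂0.549 = 0.9931.
C = 1 − 0.9931 = 0.0069 bits per channel use.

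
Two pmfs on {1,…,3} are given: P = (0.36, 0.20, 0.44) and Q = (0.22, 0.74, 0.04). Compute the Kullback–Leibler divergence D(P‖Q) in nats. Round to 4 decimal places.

0.9707 nats

D(P‖Q) = Σ p·ln(p/q).
  0.36·ln(0.36/0.22) = 0.17729
  0.20·ln(0.20/0.74) = -0.26167
  0.44·ln(0.44/0.04) = 1.05507
D(P‖Q) = 0.9707 nats.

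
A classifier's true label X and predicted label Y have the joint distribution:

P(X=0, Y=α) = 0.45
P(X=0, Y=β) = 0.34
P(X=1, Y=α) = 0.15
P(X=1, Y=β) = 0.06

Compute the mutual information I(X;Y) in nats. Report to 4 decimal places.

0.0075 nats

Marginals: p(X) = (0.7900, 0.2100), p(Y) = (0.6000, 0.4000).
I(X;Y) = H(X) + H(Y) − H(X,Y).
H(X) = 0.5140, H(Y) = 0.6730, H(X,Y) = 1.1795.
I(X;Y) = 0.5140 + 0.6730 − 1.1795 = 0.0075 nats.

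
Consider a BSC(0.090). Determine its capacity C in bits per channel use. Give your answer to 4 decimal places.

Binary symmetric channel: C = 1 − h₂(ε) where h₂ is the binary entropy function.
h₂(0.090) = −0.090·log₂0.090 − 0.910·log₂0.910 = 0.4365.
C = 1 − 0.4365 = 0.5635 bits per channel use.

0.5635 bits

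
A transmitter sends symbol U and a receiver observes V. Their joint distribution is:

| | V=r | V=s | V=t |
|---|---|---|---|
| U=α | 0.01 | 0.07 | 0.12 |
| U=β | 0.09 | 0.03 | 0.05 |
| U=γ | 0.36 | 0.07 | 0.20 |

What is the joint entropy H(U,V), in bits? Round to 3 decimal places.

H(U,V) = −Σ p(x,y)·log₂ p(x,y) over all 9 cells.
  cell (α,r): −0.01·log₂0.01 = 0.0664
  cell (α,s): −0.07·log₂0.07 = 0.2686
  cell (α,t): −0.12·log₂0.12 = 0.3671
  cell (β,r): −0.09·log₂0.09 = 0.3127
  cell (β,s): −0.03·log₂0.03 = 0.1518
  cell (β,t): −0.05·log₂0.05 = 0.2161
  cell (γ,r): −0.36·log₂0.36 = 0.5306
  cell (γ,s): −0.07·log₂0.07 = 0.2686
  cell (γ,t): −0.20·log₂0.20 = 0.4644
Sum = 2.646 bits.

2.646 bits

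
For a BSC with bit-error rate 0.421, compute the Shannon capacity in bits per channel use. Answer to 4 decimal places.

Binary symmetric channel: C = 1 − h₂(ε) where h₂ is the binary entropy function.
h₂(0.421) = −0.421·log₂0.421 − 0.579·log₂0.579 = 0.9819.
C = 1 − 0.9819 = 0.0181 bits per channel use.

0.0181 bits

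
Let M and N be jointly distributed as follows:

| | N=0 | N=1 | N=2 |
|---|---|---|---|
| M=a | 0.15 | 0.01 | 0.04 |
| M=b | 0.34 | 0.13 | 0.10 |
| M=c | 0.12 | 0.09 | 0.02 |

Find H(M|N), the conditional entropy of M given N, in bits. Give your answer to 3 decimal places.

Marginals: p(M) = (0.2000, 0.5700, 0.2300), p(N) = (0.6100, 0.2300, 0.1600).
H(M|N) = Σ p(N) · H(M|N=·).
  N=0: p=0.6100, H(M|N=0) = 1.4292
  N=1: p=0.2300, H(M|N=1) = 1.1916
  N=2: p=0.1600, H(M|N=2) = 1.2988
Weighted sum = 1.354 bits.

1.354 bits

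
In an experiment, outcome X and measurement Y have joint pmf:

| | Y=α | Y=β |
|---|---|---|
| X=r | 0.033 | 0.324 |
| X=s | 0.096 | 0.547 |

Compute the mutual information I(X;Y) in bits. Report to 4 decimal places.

Marginals: p(X) = (0.3570, 0.6430), p(Y) = (0.1290, 0.8710).
I(X;Y) = H(X) + H(Y) − H(X,Y).
H(X) = 0.9402, H(Y) = 0.5547, H(X,Y) = 1.4899.
I(X;Y) = 0.9402 + 0.5547 − 1.4899 = 0.0050 bits.

0.0050 bits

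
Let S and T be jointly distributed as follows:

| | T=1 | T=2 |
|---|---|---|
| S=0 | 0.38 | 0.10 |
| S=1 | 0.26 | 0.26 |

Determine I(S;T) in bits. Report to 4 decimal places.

Marginals: p(S) = (0.4800, 0.5200), p(T) = (0.6400, 0.3600).
I(S;T) = H(S) + H(T) − H(S,T).
H(S) = 0.9988, H(T) = 0.9427, H(S,T) = 1.8732.
I(S;T) = 0.9988 + 0.9427 − 1.8732 = 0.0683 bits.

0.0683 bits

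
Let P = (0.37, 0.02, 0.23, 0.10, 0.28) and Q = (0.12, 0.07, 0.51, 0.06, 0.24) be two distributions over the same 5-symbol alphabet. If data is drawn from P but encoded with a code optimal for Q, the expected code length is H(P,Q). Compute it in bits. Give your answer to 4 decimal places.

2.4143 bits

H(P,Q) = −Σ p·log₂ q.
  −0.37·log₂(0.12) = 1.13179
  −0.02·log₂(0.07) = 0.07673
  −0.23·log₂(0.51) = 0.22343
  −0.10·log₂(0.06) = 0.40589
  −0.28·log₂(0.24) = 0.57649
H(P,Q) = 2.4143 bits.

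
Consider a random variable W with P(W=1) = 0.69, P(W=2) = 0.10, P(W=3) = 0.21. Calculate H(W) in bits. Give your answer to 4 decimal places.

1.1744 bits

H(W) = −Σ p·log₂ p.
  −(0.69)·log₂(0.69) = 0.36938
  −(0.10)·log₂(0.10) = 0.33219
  −(0.21)·log₂(0.21) = 0.47282
Sum: 0.36938 + 0.33219 + 0.47282 = 1.1744 bits.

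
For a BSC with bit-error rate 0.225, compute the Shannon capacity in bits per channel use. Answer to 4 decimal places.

0.2308 bits

Binary symmetric channel: C = 1 − h₂(ε) where h₂ is the binary entropy function.
h₂(0.225) = −0.225·log₂0.225 − 0.775·log₂0.775 = 0.7692.
C = 1 − 0.7692 = 0.2308 bits per channel use.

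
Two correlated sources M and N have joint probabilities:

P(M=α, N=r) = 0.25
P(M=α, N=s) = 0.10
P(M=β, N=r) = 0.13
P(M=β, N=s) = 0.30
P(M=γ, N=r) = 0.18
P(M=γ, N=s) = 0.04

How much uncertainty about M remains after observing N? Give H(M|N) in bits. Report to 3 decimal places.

Chain rule: H(M|N) = H(M,N) − H(N).
Marginals: p(M) = (0.3500, 0.4300, 0.2200), p(N) = (0.5600, 0.4400).
H(M,N) = 2.3670 bits; H(N) = 0.9896 bits.
H(M|N) = 2.3670 − 0.9896 = 1.377 bits.

1.377 bits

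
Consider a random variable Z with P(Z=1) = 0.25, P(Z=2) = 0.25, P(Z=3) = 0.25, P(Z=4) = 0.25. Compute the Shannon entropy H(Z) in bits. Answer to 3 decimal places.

H(Z) = −Σ p·log₂ p.
  −(0.25)·log₂(0.25) = 0.5000
  −(0.25)·log₂(0.25) = 0.5000
  −(0.25)·log₂(0.25) = 0.5000
  −(0.25)·log₂(0.25) = 0.5000
Sum: 0.5000 + 0.5000 + 0.5000 + 0.5000 = 2.000 bits.

2.000 bits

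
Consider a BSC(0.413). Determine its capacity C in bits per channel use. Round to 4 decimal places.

Binary symmetric channel: C = 1 − h₂(ε) where h₂ is the binary entropy function.
h₂(0.413) = −0.413·log₂0.413 − 0.587·log₂0.587 = 0.9780.
C = 1 − 0.9780 = 0.0220 bits per channel use.

0.0220 bits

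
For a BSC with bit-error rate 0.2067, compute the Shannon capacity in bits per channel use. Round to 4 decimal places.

0.2649 bits

Binary symmetric channel: C = 1 − h₂(ε) where h₂ is the binary entropy function.
h₂(0.2067) = −0.2067·log₂0.2067 − 0.7933·log₂0.7933 = 0.7351.
C = 1 − 0.7351 = 0.2649 bits per channel use.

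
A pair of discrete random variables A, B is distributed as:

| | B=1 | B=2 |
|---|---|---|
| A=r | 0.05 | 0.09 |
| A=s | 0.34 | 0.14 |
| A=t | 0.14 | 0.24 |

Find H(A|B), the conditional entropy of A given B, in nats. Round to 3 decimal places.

Chain rule: H(A|B) = H(A,B) − H(B).
Marginals: p(A) = (0.1400, 0.4800, 0.3800), p(B) = (0.5300, 0.4700).
H(A,B) = 1.6263 nats; H(B) = 0.6913 nats.
H(A|B) = 1.6263 − 0.6913 = 0.935 nats.

0.935 nats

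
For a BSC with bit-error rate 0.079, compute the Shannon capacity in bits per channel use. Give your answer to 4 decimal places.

0.6014 bits

Binary symmetric channel: C = 1 − h₂(ε) where h₂ is the binary entropy function.
h₂(0.079) = −0.079·log₂0.079 − 0.921·log₂0.921 = 0.3986.
C = 1 − 0.3986 = 0.6014 bits per channel use.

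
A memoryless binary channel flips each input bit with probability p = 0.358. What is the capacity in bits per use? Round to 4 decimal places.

0.0590 bits

Binary symmetric channel: C = 1 − h₂(ε) where h₂ is the binary entropy function.
h₂(0.358) = −0.358·log₂0.358 − 0.642·log₂0.642 = 0.9410.
C = 1 − 0.9410 = 0.0590 bits per channel use.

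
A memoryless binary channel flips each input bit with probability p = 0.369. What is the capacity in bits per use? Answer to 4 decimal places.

0.0501 bits

Binary symmetric channel: C = 1 − h₂(ε) where h₂ is the binary entropy function.
h₂(0.369) = −0.369·log₂0.369 − 0.631·log₂0.631 = 0.9499.
C = 1 − 0.9499 = 0.0501 bits per channel use.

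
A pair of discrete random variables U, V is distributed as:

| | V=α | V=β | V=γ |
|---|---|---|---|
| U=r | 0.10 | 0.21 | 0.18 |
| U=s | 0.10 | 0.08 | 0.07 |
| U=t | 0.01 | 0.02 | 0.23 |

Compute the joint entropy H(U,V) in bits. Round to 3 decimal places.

H(U,V) = −Σ p(x,y)·log₂ p(x,y) over all 9 cells.
  cell (r,α): −0.10·log₂0.10 = 0.3322
  cell (r,β): −0.21·log₂0.21 = 0.4728
  cell (r,γ): −0.18·log₂0.18 = 0.4453
  cell (s,α): −0.10·log₂0.10 = 0.3322
  cell (s,β): −0.08·log₂0.08 = 0.2915
  cell (s,γ): −0.07·log₂0.07 = 0.2686
  cell (t,α): −0.01·log₂0.01 = 0.0664
  cell (t,β): −0.02·log₂0.02 = 0.1129
  cell (t,γ): −0.23·log₂0.23 = 0.4877
Sum = 2.810 bits.

2.810 bits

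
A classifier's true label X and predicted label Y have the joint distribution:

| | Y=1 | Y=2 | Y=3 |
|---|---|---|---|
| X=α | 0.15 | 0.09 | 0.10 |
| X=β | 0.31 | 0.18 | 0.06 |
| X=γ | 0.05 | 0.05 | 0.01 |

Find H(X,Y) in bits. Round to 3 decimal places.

2.767 bits

H(X,Y) = −Σ p(x,y)·log₂ p(x,y) over all 9 cells.
  cell (α,1): −0.15·log₂0.15 = 0.4105
  cell (α,2): −0.09·log₂0.09 = 0.3127
  cell (α,3): −0.10·log₂0.10 = 0.3322
  cell (β,1): −0.31·log₂0.31 = 0.5238
  cell (β,2): −0.18·log₂0.18 = 0.4453
  cell (β,3): −0.06·log₂0.06 = 0.2435
  cell (γ,1): −0.05·log₂0.05 = 0.2161
  cell (γ,2): −0.05·log₂0.05 = 0.2161
  cell (γ,3): −0.01·log₂0.01 = 0.0664
Sum = 2.767 bits.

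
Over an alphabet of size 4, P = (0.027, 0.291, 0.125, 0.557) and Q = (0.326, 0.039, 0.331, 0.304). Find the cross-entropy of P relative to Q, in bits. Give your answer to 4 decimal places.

2.5619 bits

H(P,Q) = −Σ p·log₂ q.
  −0.027·log₂(0.326) = 0.04366
  −0.291·log₂(0.039) = 1.36199
  −0.125·log₂(0.331) = 0.19939
  −0.557·log₂(0.304) = 0.95685
H(P,Q) = 2.5619 bits.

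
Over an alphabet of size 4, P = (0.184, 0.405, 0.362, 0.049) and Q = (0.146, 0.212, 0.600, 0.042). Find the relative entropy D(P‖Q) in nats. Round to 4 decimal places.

0.1294 nats

D(P‖Q) = Σ p·ln(p/q).
  0.184·ln(0.184/0.146) = 0.04256
  0.405·ln(0.405/0.212) = 0.26216
  0.362·ln(0.362/0.600) = -0.18291
  0.049·ln(0.049/0.042) = 0.00755
D(P‖Q) = 0.1294 nats.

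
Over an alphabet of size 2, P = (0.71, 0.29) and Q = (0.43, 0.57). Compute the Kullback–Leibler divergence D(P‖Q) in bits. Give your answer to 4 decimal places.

0.2309 bits

D(P‖Q) = Σ p·log₂(p/q).
  0.71·log₂(0.71/0.43) = 0.51367
  0.29·log₂(0.29/0.57) = -0.28272
D(P‖Q) = 0.2309 bits.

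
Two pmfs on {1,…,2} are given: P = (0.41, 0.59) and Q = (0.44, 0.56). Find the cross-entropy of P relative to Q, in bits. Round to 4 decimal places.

H(P,Q) = −Σ p·log₂ q.
  −0.41·log₂(0.44) = 0.48561
  −0.59·log₂(0.56) = 0.49354
H(P,Q) = 0.9791 bits.

0.9791 bits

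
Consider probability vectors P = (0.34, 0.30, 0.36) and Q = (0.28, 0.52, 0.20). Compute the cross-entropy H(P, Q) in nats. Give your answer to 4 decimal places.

1.2084 nats

H(P,Q) = −Σ p·ln q.
  −0.34·ln(0.28) = 0.43281
  −0.30·ln(0.52) = 0.19618
  −0.36·ln(0.20) = 0.57940
H(P,Q) = 1.2084 nats.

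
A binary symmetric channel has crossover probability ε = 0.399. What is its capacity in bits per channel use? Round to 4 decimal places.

0.0296 bits

Binary symmetric channel: C = 1 − h₂(ε) where h₂ is the binary entropy function.
h₂(0.399) = −0.399·log₂0.399 − 0.601·log₂0.601 = 0.9704.
C = 1 − 0.9704 = 0.0296 bits per channel use.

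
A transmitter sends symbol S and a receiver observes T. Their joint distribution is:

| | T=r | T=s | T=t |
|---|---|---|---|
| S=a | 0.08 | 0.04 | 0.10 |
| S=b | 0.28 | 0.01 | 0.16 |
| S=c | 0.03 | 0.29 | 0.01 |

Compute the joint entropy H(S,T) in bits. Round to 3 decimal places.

H(S,T) = −Σ p(x,y)·log₂ p(x,y) over all 9 cells.
  cell (a,r): −0.08·log₂0.08 = 0.2915
  cell (a,s): −0.04·log₂0.04 = 0.1858
  cell (a,t): −0.10·log₂0.10 = 0.3322
  cell (b,r): −0.28·log₂0.28 = 0.5142
  cell (b,s): −0.01·log₂0.01 = 0.0664
  cell (b,t): −0.16·log₂0.16 = 0.4230
  cell (c,r): −0.03·log₂0.03 = 0.1518
  cell (c,s): −0.29·log₂0.29 = 0.5179
  cell (c,t): −0.01·log₂0.01 = 0.0664
Sum = 2.549 bits.

2.549 bits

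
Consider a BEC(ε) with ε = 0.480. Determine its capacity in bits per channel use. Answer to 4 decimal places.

Binary erasure channel: capacity C = 1 − ε.
C = 1 − 0.480 = 0.5200 bits per channel use.

0.5200 bits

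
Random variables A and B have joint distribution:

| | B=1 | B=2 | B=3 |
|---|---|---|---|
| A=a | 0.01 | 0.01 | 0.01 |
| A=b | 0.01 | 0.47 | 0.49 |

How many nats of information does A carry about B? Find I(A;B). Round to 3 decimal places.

0.023 nats

Marginals: p(A) = (0.0300, 0.9700), p(B) = (0.0200, 0.4800, 0.5000).
I(A;B) = H(A) + H(B) − H(A,B).
H(A) = 0.1347, H(B) = 0.7771, H(A,B) = 0.8886.
I(A;B) = 0.1347 + 0.7771 − 0.8886 = 0.023 nats.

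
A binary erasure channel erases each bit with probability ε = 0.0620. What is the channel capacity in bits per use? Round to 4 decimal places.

0.9380 bits

Binary erasure channel: capacity C = 1 − ε.
C = 1 − 0.0620 = 0.9380 bits per channel use.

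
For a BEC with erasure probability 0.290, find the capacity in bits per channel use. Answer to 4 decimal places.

0.7100 bits

Binary erasure channel: capacity C = 1 − ε.
C = 1 − 0.290 = 0.7100 bits per channel use.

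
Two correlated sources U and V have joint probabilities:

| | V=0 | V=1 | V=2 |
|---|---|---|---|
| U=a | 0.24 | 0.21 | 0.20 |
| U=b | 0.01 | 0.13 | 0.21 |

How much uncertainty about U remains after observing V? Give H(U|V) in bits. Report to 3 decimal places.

0.797 bits

Chain rule: H(U|V) = H(U,V) − H(V).
Marginals: p(U) = (0.6500, 0.3500), p(V) = (0.2500, 0.3400, 0.4100).
H(U,V) = 2.3532 bits; H(V) = 1.5566 bits.
H(U|V) = 2.3532 − 1.5566 = 0.797 bits.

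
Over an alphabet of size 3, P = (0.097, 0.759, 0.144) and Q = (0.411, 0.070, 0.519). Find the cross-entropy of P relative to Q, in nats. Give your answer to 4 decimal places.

H(P,Q) = −Σ p·ln q.
  −0.097·ln(0.411) = 0.08625
  −0.759·ln(0.070) = 2.01838
  −0.144·ln(0.519) = 0.09444
H(P,Q) = 2.1991 nats.

2.1991 nats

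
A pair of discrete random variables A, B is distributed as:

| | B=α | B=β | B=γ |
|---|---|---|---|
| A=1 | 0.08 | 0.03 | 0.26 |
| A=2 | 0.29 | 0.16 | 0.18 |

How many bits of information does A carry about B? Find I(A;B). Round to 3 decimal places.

0.123 bits

Marginals: p(A) = (0.3700, 0.6300), p(B) = (0.3700, 0.1900, 0.4400).
I(A;B) = H(A) + H(B) − H(A,B).
H(A) = 0.9507, H(B) = 1.5071, H(A,B) = 2.3348.
I(A;B) = 0.9507 + 1.5071 − 2.3348 = 0.123 bits.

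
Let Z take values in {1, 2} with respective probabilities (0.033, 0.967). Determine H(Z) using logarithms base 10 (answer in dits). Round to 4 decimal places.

H(Z) = −Σ p·log₁₀ p.
  −(0.033)·log₁₀(0.033) = 0.04889
  −(0.967)·log₁₀(0.967) = 0.01409
Sum: 0.04889 + 0.01409 = 0.0630 dits.

0.0630 dits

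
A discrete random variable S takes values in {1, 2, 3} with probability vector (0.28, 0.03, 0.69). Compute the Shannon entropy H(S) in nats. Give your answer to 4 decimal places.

0.7177 nats

H(S) = −Σ p·ln p.
  −(0.28)·ln(0.28) = 0.35643
  −(0.03)·ln(0.03) = 0.10520
  −(0.69)·ln(0.69) = 0.25603
Sum: 0.35643 + 0.10520 + 0.25603 = 0.7177 nats.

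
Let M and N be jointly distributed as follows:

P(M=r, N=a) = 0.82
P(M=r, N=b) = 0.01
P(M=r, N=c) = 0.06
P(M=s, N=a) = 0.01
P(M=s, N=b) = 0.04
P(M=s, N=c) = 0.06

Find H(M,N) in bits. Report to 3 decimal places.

H(M,N) = −Σ p(x,y)·log₂ p(x,y) over all 6 cells.
  cell (r,a): −0.82·log₂0.82 = 0.2348
  cell (r,b): −0.01·log₂0.01 = 0.0664
  cell (r,c): −0.06·log₂0.06 = 0.2435
  cell (s,a): −0.01·log₂0.01 = 0.0664
  cell (s,b): −0.04·log₂0.04 = 0.1858
  cell (s,c): −0.06·log₂0.06 = 0.2435
Sum = 1.040 bits.

1.040 bits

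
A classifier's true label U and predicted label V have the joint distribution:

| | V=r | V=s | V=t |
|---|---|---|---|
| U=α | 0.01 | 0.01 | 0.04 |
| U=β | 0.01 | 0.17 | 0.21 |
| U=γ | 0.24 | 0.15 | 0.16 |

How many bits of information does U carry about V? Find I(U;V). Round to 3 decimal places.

0.188 bits

Marginals: p(U) = (0.0600, 0.3900, 0.5500), p(V) = (0.2600, 0.3300, 0.4100).
I(U;V) = Σ p(x,y)·log₂[p(x,y)/(p(x)p(y))].
  (α,r): 0.01·log₂(0.6410) = -0.0064
  (α,s): 0.01·log₂(0.5051) = -0.0099
  (α,t): 0.04·log₂(1.6260) = 0.0281
  (β,r): 0.01·log₂(0.0986) = -0.0334
  (β,s): 0.17·log₂(1.3209) = 0.0683
  (β,t): 0.21·log₂(1.3133) = 0.0826
  (γ,r): 0.24·log₂(1.6783) = 0.1793
  (γ,s): 0.15·log₂(0.8264) = -0.0413
  (γ,t): 0.16·log₂(0.7095) = -0.0792
Sum = 0.188 bits.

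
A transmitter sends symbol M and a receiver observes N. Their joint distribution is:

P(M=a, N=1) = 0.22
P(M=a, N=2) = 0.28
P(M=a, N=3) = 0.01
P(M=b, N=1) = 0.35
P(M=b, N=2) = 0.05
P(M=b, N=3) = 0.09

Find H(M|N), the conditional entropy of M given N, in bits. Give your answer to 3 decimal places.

0.798 bits

Marginals: p(M) = (0.5100, 0.4900), p(N) = (0.5700, 0.3300, 0.1000).
H(M|N) = Σ p(N) · H(M|N=·).
  N=1: p=0.5700, H(M|N=1) = 0.9621
  N=2: p=0.3300, H(M|N=2) = 0.6136
  N=3: p=0.1000, H(M|N=3) = 0.4690
Weighted sum = 0.798 bits.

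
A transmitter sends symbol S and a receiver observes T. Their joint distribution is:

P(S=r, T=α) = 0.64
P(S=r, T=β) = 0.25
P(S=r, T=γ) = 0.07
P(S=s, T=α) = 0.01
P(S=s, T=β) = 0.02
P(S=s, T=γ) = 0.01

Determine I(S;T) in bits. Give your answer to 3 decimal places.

Marginals: p(S) = (0.9600, 0.0400), p(T) = (0.6500, 0.2700, 0.0800).
I(S;T) = Σ p(x,y)·log₂[p(x,y)/(p(x)p(y))].
  (r,α): 0.64·log₂(1.0256) = 0.0234
  (r,β): 0.25·log₂(0.9645) = -0.0130
  (r,γ): 0.07·log₂(0.9115) = -0.0094
  (s,α): 0.01·log₂(0.3846) = -0.0138
  (s,β): 0.02·log₂(1.8519) = 0.0178
  (s,γ): 0.01·log₂(3.1250) = 0.0164
Sum = 0.021 bits.

0.021 bits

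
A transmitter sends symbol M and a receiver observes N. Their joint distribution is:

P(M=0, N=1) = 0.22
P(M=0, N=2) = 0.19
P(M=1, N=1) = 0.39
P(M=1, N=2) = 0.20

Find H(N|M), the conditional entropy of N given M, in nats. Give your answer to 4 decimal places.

0.6609 nats

Marginals: p(M) = (0.4100, 0.5900), p(N) = (0.6100, 0.3900).
H(N|M) = Σ p(M) · H(N|M=·).
  M=0: p=0.4100, H(N|M=0) = 0.6905
  M=1: p=0.5900, H(N|M=1) = 0.6404
Weighted sum = 0.6609 nats.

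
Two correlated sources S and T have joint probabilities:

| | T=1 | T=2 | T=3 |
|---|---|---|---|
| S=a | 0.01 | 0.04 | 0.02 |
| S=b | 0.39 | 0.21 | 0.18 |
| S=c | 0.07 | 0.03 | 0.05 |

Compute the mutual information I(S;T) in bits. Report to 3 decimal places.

0.035 bits

Marginals: p(S) = (0.0700, 0.7800, 0.1500), p(T) = (0.4700, 0.2800, 0.2500).
I(S;T) = Σ p(x,y)·log₂[p(x,y)/(p(x)p(y))].
  (a,1): 0.01·log₂(0.3040) = -0.0172
  (a,2): 0.04·log₂(2.0408) = 0.0412
  (a,3): 0.02·log₂(1.1429) = 0.0039
  (b,1): 0.39·log₂(1.0638) = 0.0348
  (b,2): 0.21·log₂(0.9615) = -0.0119
  (b,3): 0.18·log₂(0.9231) = -0.0208
  (c,1): 0.07·log₂(0.9929) = -0.0007
  (c,2): 0.03·log₂(0.7143) = -0.0146
  (c,3): 0.05·log₂(1.3333) = 0.0208
Sum = 0.035 bits.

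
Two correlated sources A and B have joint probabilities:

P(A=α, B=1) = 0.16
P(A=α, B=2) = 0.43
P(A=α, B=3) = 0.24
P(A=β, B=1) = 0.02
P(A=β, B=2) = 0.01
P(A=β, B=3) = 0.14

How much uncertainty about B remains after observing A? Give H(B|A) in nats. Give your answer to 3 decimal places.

0.942 nats

Marginals: p(A) = (0.8300, 0.1700), p(B) = (0.1800, 0.4400, 0.3800).
H(B|A) = Σ p(A) · H(B|A=·).
  A=α: p=0.8300, H(B|A=α) = 1.0168
  A=β: p=0.1700, H(B|A=β) = 0.5783
Weighted sum = 0.942 nats.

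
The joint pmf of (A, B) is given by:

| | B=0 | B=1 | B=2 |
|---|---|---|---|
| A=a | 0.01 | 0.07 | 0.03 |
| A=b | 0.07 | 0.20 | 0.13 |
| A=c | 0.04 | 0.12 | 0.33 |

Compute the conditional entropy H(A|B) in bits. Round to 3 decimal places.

1.282 bits

Marginals: p(A) = (0.1100, 0.4000, 0.4900), p(B) = (0.1200, 0.3900, 0.4900).
H(A|B) = Σ p(B) · H(A|B=·).
  B=0: p=0.1200, H(A|B=0) = 1.2807
  B=1: p=0.3900, H(A|B=1) = 1.4621
  B=2: p=0.4900, H(A|B=2) = 1.1387
Weighted sum = 1.282 bits.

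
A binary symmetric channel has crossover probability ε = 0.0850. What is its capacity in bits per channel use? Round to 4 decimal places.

0.5804 bits

Binary symmetric channel: C = 1 − h₂(ε) where h₂ is the binary entropy function.
h₂(0.0850) = −0.0850·log₂0.0850 − 0.9150·log₂0.9150 = 0.4196.
C = 1 − 0.4196 = 0.5804 bits per channel use.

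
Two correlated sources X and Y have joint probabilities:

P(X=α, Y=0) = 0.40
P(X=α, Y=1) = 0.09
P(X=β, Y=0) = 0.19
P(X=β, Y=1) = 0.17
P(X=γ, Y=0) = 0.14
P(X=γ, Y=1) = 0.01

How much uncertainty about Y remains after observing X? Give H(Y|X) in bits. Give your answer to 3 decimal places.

Chain rule: H(Y|X) = H(X,Y) − H(X).
Marginals: p(X) = (0.4900, 0.3600, 0.1500), p(Y) = (0.7300, 0.2700).
H(X,Y) = 2.1948 bits; H(X) = 1.4454 bits.
H(Y|X) = 2.1948 − 1.4454 = 0.749 bits.

0.749 bits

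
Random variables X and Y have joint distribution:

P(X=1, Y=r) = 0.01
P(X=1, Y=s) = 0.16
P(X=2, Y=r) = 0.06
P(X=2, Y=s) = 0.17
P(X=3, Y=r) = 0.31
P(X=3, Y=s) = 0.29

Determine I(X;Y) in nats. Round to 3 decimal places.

Marginals: p(X) = (0.1700, 0.2300, 0.6000), p(Y) = (0.3800, 0.6200).
I(X;Y) = Σ p(x,y)·ln[p(x,y)/(p(x)p(y))].
  (1,r): 0.01·ln(0.1548) = -0.0187
  (1,s): 0.16·ln(1.5180) = 0.0668
  (2,r): 0.06·ln(0.6865) = -0.0226
  (2,s): 0.17·ln(1.1921) = 0.0299
  (3,r): 0.31·ln(1.3596) = 0.0952
  (3,s): 0.29·ln(0.7796) = -0.0722
Sum = 0.078 nats.

0.078 nats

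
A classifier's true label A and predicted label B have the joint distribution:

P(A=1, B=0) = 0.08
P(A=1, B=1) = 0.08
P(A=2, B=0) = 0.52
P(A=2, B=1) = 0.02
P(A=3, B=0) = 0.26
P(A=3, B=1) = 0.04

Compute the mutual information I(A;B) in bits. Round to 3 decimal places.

0.131 bits

Marginals: p(A) = (0.1600, 0.5400, 0.3000), p(B) = (0.8600, 0.1400).
I(A;B) = H(A) + H(B) − H(A,B).
H(A) = 1.4241, H(B) = 0.5842, H(A,B) = 1.8775.
I(A;B) = 1.4241 + 0.5842 − 1.8775 = 0.131 bits.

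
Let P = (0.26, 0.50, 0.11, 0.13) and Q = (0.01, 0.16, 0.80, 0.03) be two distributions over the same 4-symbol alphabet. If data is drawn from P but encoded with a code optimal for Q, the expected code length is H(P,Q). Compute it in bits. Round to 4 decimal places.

3.7424 bits

H(P,Q) = −Σ p·log₂ q.
  −0.26·log₂(0.01) = 1.72740
  −0.50·log₂(0.16) = 1.32193
  −0.11·log₂(0.80) = 0.03541
  −0.13·log₂(0.03) = 0.65766
H(P,Q) = 3.7424 bits.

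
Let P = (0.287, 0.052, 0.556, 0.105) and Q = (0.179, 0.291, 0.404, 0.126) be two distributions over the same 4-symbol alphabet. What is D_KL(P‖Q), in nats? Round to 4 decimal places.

D(P‖Q) = Σ p·ln(p/q).
  0.287·ln(0.287/0.179) = 0.13549
  0.052·ln(0.052/0.291) = -0.08955
  0.556·ln(0.556/0.404) = 0.17756
  0.105·ln(0.105/0.126) = -0.01914
D(P‖Q) = 0.2044 nats.

0.2044 nats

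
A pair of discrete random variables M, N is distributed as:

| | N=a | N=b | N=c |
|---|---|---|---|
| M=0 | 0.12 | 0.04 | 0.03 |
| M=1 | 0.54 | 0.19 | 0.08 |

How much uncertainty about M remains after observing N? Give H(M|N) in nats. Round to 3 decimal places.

Chain rule: H(M|N) = H(M,N) − H(N).
Marginals: p(M) = (0.1900, 0.8100), p(N) = (0.6600, 0.2300, 0.1100).
H(M,N) = 1.3387 nats; H(N) = 0.8551 nats.
H(M|N) = 1.3387 − 0.8551 = 0.484 nats.

0.484 nats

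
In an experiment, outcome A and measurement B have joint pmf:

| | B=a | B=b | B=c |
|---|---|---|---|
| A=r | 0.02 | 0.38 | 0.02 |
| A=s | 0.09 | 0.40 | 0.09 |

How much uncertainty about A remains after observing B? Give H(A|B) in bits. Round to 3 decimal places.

0.930 bits

Chain rule: H(A|B) = H(A,B) − H(B).
Marginals: p(A) = (0.4200, 0.5800), p(B) = (0.1100, 0.7800, 0.1100).
H(A,B) = 1.9103 bits; H(B) = 0.9802 bits.
H(A|B) = 1.9103 − 0.9802 = 0.930 bits.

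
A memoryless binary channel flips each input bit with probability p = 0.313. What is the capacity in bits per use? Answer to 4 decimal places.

Binary symmetric channel: C = 1 − h₂(ε) where h₂ is the binary entropy function.
h₂(0.313) = −0.313·log₂0.313 − 0.687·log₂0.687 = 0.8966.
C = 1 − 0.8966 = 0.1034 bits per channel use.

0.1034 bits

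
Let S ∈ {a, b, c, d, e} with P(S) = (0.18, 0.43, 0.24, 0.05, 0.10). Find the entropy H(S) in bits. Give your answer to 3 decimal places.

H(S) = −Σ p·log₂ p.
  −(0.18)·log₂(0.18) = 0.4453
  −(0.43)·log₂(0.43) = 0.5236
  −(0.24)·log₂(0.24) = 0.4941
  −(0.05)·log₂(0.05) = 0.2161
  −(0.10)·log₂(0.10) = 0.3322
Sum: 0.4453 + 0.5236 + 0.4941 + 0.2161 + 0.3322 = 2.011 bits.

2.011 bits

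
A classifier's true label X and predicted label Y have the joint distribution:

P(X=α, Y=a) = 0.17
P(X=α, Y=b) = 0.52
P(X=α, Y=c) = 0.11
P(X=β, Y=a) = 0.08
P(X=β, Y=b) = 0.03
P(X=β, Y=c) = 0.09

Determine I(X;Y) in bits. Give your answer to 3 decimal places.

0.129 bits

Marginals: p(X) = (0.8000, 0.2000), p(Y) = (0.2500, 0.5500, 0.2000).
I(X;Y) = H(X) + H(Y) − H(X,Y).
H(X) = 0.7219, H(Y) = 1.4388, H(X,Y) = 2.0314.
I(X;Y) = 0.7219 + 1.4388 − 2.0314 = 0.129 bits.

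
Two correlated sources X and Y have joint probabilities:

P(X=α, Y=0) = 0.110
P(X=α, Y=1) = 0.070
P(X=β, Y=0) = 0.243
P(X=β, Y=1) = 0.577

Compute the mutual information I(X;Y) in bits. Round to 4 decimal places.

0.0442 bits

Marginals: p(X) = (0.1800, 0.8200), p(Y) = (0.3530, 0.6470).
I(X;Y) = H(X) + H(Y) − H(X,Y).
H(X) = 0.6801, H(Y) = 0.9367, H(X,Y) = 1.5726.
I(X;Y) = 0.6801 + 0.9367 − 1.5726 = 0.0442 bits.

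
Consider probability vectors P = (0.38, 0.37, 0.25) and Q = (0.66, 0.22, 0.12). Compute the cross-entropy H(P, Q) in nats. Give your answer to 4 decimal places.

H(P,Q) = −Σ p·ln q.
  −0.38·ln(0.66) = 0.15790
  −0.37·ln(0.22) = 0.56023
  −0.25·ln(0.12) = 0.53007
H(P,Q) = 1.2482 nats.

1.2482 nats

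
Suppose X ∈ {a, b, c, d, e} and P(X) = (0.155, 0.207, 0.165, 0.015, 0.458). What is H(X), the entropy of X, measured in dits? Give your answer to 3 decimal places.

0.579 dits

H(X) = −Σ p·log₁₀ p.
  −(0.155)·log₁₀(0.155) = 0.1255
  −(0.207)·log₁₀(0.207) = 0.1416
  −(0.165)·log₁₀(0.165) = 0.1291
  −(0.015)·log₁₀(0.015) = 0.0274
  −(0.458)·log₁₀(0.458) = 0.1553
Sum: 0.1255 + 0.1416 + 0.1291 + 0.0274 + 0.1553 = 0.579 dits.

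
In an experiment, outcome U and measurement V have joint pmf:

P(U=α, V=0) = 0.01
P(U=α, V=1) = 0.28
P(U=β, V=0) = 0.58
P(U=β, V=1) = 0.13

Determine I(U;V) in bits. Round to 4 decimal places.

0.4261 bits

Marginals: p(U) = (0.2900, 0.7100), p(V) = (0.5900, 0.4100).
I(U;V) = Σ p(x,y)·log₂[p(x,y)/(p(x)p(y))].
  (α,0): 0.01·log₂(0.0584) = -0.04097
  (α,1): 0.28·log₂(2.3549) = 0.34599
  (β,0): 0.58·log₂(1.3846) = 0.27228
  (β,1): 0.13·log₂(0.4466) = -0.15119
Sum = 0.4261 bits.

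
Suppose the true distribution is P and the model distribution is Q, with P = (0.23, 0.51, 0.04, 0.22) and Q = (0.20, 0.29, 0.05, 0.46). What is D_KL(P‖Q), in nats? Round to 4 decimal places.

0.1489 nats

D(P‖Q) = Σ p·ln(p/q).
  0.23·ln(0.23/0.20) = 0.03215
  0.51·ln(0.51/0.29) = 0.28791
  0.04·ln(0.04/0.05) = -0.00893
  0.22·ln(0.22/0.46) = -0.16227
D(P‖Q) = 0.1489 nats.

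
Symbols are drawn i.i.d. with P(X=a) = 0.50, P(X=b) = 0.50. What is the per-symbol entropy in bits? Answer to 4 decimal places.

1.0000 bits

H(X) = −Σ p·log₂ p.
  −(0.50)·log₂(0.50) = 0.50000
  −(0.50)·log₂(0.50) = 0.50000
Sum: 0.50000 + 0.50000 = 1.0000 bits.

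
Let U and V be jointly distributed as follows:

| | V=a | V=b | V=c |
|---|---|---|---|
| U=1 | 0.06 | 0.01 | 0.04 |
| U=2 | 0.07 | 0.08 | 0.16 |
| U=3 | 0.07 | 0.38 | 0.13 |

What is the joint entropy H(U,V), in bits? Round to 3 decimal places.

H(U,V) = −Σ p(x,y)·log₂ p(x,y) over all 9 cells.
  cell (1,a): −0.06·log₂0.06 = 0.2435
  cell (1,b): −0.01·log₂0.01 = 0.0664
  cell (1,c): −0.04·log₂0.04 = 0.1858
  cell (2,a): −0.07·log₂0.07 = 0.2686
  cell (2,b): −0.08·log₂0.08 = 0.2915
  cell (2,c): −0.16·log₂0.16 = 0.4230
  cell (3,a): −0.07·log₂0.07 = 0.2686
  cell (3,b): −0.38·log₂0.38 = 0.5305
  cell (3,c): −0.13·log₂0.13 = 0.3826
Sum = 2.660 bits.

2.660 bits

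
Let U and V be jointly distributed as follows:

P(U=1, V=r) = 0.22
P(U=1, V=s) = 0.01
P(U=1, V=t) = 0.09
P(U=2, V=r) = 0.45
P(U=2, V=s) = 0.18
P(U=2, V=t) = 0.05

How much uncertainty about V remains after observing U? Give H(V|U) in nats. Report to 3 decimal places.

0.787 nats

Marginals: p(U) = (0.3200, 0.6800), p(V) = (0.6700, 0.1900, 0.1400).
H(V|U) = Σ p(U) · H(V|U=·).
  U=1: p=0.3200, H(V|U=1) = 0.7227
  U=2: p=0.6800, H(V|U=2) = 0.8170
Weighted sum = 0.787 nats.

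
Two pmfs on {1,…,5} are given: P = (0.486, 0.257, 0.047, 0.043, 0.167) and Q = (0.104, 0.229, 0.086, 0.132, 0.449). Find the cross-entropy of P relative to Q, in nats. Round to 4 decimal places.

1.8149 nats

H(P,Q) = −Σ p·ln q.
  −0.486·ln(0.104) = 1.10000
  −0.257·ln(0.229) = 0.37883
  −0.047·ln(0.086) = 0.11531
  −0.043·ln(0.132) = 0.08707
  −0.167·ln(0.449) = 0.13372
H(P,Q) = 1.8149 nats.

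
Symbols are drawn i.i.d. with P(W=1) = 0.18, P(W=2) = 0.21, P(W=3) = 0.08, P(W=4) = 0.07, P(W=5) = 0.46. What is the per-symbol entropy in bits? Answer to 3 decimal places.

H(W) = −Σ p·log₂ p.
  −(0.18)·log₂(0.18) = 0.4453
  −(0.21)·log₂(0.21) = 0.4728
  −(0.08)·log₂(0.08) = 0.2915
  −(0.07)·log₂(0.07) = 0.2686
  −(0.46)·log₂(0.46) = 0.5153
Sum: 0.4453 + 0.4728 + 0.2915 + 0.2686 + 0.5153 = 1.994 bits.

1.994 bits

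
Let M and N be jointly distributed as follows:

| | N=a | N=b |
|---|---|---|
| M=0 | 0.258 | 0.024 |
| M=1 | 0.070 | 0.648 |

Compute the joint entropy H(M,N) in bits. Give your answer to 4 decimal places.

1.3076 bits

H(M,N) = −Σ p(x,y)·log₂ p(x,y) over all 4 cells.
  cell (0,a): −0.258·log₂0.258 = 0.50428
  cell (0,b): −0.024·log₂0.024 = 0.12914
  cell (1,a): −0.070·log₂0.070 = 0.26856
  cell (1,b): −0.648·log₂0.648 = 0.40561
Sum = 1.3076 bits.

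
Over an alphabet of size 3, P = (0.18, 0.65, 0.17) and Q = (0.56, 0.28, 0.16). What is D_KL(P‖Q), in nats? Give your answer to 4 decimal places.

D(P‖Q) = Σ p·ln(p/q).
  0.18·ln(0.18/0.56) = -0.20430
  0.65·ln(0.65/0.28) = 0.54742
  0.17·ln(0.17/0.16) = 0.01031
D(P‖Q) = 0.3534 nats.

0.3534 nats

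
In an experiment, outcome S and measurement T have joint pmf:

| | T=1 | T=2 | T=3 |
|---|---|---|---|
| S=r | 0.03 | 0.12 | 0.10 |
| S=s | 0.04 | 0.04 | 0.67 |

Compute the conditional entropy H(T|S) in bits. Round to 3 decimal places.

Marginals: p(S) = (0.2500, 0.7500), p(T) = (0.0700, 0.1600, 0.7700).
H(T|S) = Σ p(S) · H(T|S=·).
  S=r: p=0.2500, H(T|S=r) = 1.4041
  S=s: p=0.7500, H(T|S=s) = 0.5964
Weighted sum = 0.798 bits.

0.798 bits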